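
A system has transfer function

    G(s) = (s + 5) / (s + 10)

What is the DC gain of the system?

G(0) = 1/2 ≈ 0.5000

Set s = 0: G(0) = (5) / (10) = 1/2.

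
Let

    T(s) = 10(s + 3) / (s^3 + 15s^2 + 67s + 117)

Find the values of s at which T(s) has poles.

The poles are the roots of the denominator s^3 + 15s^2 + 67s + 117 = 0.
Trying s = -9: the polynomial evaluates to 0, so (s + 9) is a factor.
Dividing out leaves s^2 + 6s + 13 = 0.
The quadratic formula then gives s = -3 ± 2j.

s = -3 + 2j, -3 - 2j, -9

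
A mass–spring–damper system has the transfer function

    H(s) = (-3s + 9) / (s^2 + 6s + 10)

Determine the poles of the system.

s = -3 ± j

The poles are the roots of the denominator s^2 + 6s + 10 = 0.
Using the quadratic formula: s = (-6 ± √(-4))/2 = -3 ± 1j.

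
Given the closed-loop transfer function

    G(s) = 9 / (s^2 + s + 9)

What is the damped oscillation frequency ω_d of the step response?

ω_d ≈ 2.958 rad/s

Comparing s^2 + s + 9 to s^2 + 2ζωₙs + ωₙ²: ωₙ = 3 rad/s and ζ = 1/(2·3) ≈ 0.1667.
ζωₙ = 1/2 = 0.5, so ω_d = ωₙ√(1−ζ²) = √(ωₙ² − (ζωₙ)²) = √(9 − 0.5²) = √8.75 ≈ 2.958 rad/s.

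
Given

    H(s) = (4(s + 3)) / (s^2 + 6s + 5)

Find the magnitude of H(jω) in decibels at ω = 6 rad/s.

|H(j6)|_dB ≈ -4.96 dB

Substitute s = j6: numerator = 12 + j24, denominator = -31 + j36.
|H(j6)| = |12 + j24| / |-31 + j36| = 26.833 / 47.508 ≈ 0.5648.
In decibels: 20·log₁₀(0.5648) ≈ -4.96 dB.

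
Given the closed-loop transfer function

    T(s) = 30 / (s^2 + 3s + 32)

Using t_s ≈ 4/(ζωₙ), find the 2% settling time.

Comparing s^2 + 3s + 32 to s^2 + 2ζωₙs + ωₙ²: ωₙ = √32 ≈ 5.657 rad/s and ζ = 3/(2·√32) ≈ 0.2652.
ζωₙ = 3/2 = 1.5, so t_s ≈ 4/(ζωₙ) = 4/1.5 ≈ 2.667 s.

t_s ≈ 2.667 s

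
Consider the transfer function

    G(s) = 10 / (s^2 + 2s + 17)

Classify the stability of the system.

The poles can be read from the denominator factors: s = -1 ± 4j.
Since all poles lie strictly in the left half-plane, the system is stable.

stable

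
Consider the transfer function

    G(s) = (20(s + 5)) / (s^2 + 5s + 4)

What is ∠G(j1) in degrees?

At s = j1: numerator = 100 + j20, denominator = 3 + j5.
∠G = ∠num − ∠den = 11.310° − (59.036°) = -47.73°.

∠G(j1) ≈ -47.73°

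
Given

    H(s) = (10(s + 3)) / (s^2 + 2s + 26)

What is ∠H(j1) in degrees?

∠H(j1) ≈ 13.86°

At s = j1: numerator = 30 + j10, denominator = 25 + j2.
∠H = ∠num − ∠den = 18.435° − (4.5739°) = 13.86°.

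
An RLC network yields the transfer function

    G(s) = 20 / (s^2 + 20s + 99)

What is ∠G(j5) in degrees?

∠G(j5) ≈ -53.50°

At s = j5: numerator = 20, denominator = 74 + j100.
∠G = ∠num − ∠den = 0° − (53.499°) = -53.50°.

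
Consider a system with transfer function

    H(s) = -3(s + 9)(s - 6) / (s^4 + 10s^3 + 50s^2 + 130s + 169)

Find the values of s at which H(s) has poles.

The poles are the roots of the denominator s^4 + 10s^3 + 50s^2 + 130s + 169 = 0.
No real roots exist; factor into two real quadratics: (s^2 + 4s + 13)(s^2 + 6s + 13) = 0.
Each quadratic gives a conjugate pair via the quadratic formula.

s = -2 + 3j, -2 - 3j, -3 + 2j, -3 - 2j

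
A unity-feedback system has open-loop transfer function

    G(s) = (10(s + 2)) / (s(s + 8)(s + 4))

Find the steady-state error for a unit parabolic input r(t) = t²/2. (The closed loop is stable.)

e_ss = ∞

G(s) has one pole at the origin.
This is a Type 1 system; Ka = lim_{s→0} s^2·G(s) = 0, so the steady-state error for a parabola input is infinite.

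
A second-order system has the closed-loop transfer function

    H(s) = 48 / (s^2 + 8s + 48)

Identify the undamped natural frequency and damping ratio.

ωₙ ≈ 6.928 rad/s, ζ ≈ 0.5774

Compare the denominator to the standard form s^2 + 2ζωₙs + ωₙ².
ωₙ² = 48, so ωₙ = √48 ≈ 6.928 rad/s.
2ζωₙ = 8, so ζ = 8/(2·√48) ≈ 0.5774.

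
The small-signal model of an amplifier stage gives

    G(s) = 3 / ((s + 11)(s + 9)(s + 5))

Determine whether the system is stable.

stable

The poles can be read from the denominator factors: s = -11, -9, -5.
Since all poles lie strictly in the left half-plane, the system is stable.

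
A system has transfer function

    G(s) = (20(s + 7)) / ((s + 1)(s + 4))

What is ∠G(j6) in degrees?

∠G(j6) ≈ -96.25°

At s = j6: numerator = 140 + j120, denominator = -32 + j30.
∠G = ∠num − ∠den = 40.601° − (136.85°) = -96.25°.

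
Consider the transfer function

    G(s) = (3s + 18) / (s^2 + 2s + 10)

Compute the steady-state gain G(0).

Set s = 0: G(0) = (18) / (10) = 9/5.

G(0) = 9/5 ≈ 1.800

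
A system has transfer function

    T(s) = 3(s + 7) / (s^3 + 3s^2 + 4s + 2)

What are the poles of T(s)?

s = -1 + j, -1 - j, -1

The poles are the roots of the denominator s^3 + 3s^2 + 4s + 2 = 0.
Trying s = -1: the polynomial evaluates to 0, so (s + 1) is a factor.
Dividing out leaves s^2 + 2s + 2 = 0.
The quadratic formula then gives s = -1 ± 1j.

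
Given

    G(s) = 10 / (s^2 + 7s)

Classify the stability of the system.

marginally stable

The denominator s^2 + 7s factors as s(s + 7), giving poles at s = 0, -7.
Since the simple pole(s) at s = 0 lie on the jω-axis with none in the right half-plane, the system is marginally stable.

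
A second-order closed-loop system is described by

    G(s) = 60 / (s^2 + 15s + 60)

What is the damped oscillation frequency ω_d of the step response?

ω_d ≈ 1.936 rad/s

Comparing s^2 + 15s + 60 to s^2 + 2ζωₙs + ωₙ²: ωₙ = √60 ≈ 7.746 rad/s and ζ = 15/(2·√60) ≈ 0.9682.
ζωₙ = 15/2 = 7.5, so ω_d = ωₙ√(1−ζ²) = √(ωₙ² − (ζωₙ)²) = √(60 − 7.5²) = √3.75 ≈ 1.936 rad/s.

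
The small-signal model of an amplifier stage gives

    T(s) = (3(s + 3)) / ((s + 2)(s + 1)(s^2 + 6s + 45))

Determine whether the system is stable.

The poles can be read from the denominator factors: s = -2, -1, -3 ± 6j.
Since all poles lie strictly in the left half-plane, the system is stable.

stable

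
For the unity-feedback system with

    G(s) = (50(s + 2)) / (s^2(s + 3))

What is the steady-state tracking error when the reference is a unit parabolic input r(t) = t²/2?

G(s) has 2 poles at the origin.
This is a Type 2 system. Ka = lim_{s→0} s^2·G(s) = 100/3.
e_ss = 1/Ka = 1/(100/3) = 3/100 ≈ 0.03000.

e_ss = 0.03000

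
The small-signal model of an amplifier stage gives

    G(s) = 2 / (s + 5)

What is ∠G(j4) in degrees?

∠G(j4) ≈ -38.66°

At s = j4: numerator = 2, denominator = 5 + j4.
∠G = ∠num − ∠den = 0° − (38.660°) = -38.66°.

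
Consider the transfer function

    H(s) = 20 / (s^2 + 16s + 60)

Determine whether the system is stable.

stable

The denominator s^2 + 16s + 60 factors as (s + 10)(s + 6), giving poles at s = -10, -6.
Since all poles lie strictly in the left half-plane, the system is stable.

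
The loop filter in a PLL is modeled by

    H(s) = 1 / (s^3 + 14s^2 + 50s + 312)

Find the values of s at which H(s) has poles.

s = -12, -1 ± 5j

The poles are the roots of the denominator s^3 + 14s^2 + 50s + 312 = 0.
Trying s = -12: the polynomial evaluates to 0, so (s + 12) is a factor.
Dividing out leaves s^2 + 2s + 26 = 0.
The quadratic formula then gives s = -1 ± 5j.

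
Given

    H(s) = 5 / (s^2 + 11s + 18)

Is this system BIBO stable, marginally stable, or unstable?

The denominator s^2 + 11s + 18 factors as (s + 9)(s + 2), giving poles at s = -9, -2.
Since all poles lie strictly in the left half-plane, the system is stable.

stable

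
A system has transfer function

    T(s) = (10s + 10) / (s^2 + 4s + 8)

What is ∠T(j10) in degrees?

At s = j10: numerator = 10 + j100, denominator = -92 + j40.
∠T = ∠num − ∠den = 84.289° − (156.50°) = -72.21°.

∠T(j10) ≈ -72.21°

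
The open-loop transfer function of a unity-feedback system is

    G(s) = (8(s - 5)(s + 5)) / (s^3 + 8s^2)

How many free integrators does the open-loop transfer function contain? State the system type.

The denominator has 2 factors of s at the origin (free integrators), so this is a Type 2 system.

Type 2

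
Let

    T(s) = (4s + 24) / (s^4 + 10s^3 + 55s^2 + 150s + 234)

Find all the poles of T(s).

The poles are the roots of the denominator s^4 + 10s^3 + 55s^2 + 150s + 234 = 0.
No real roots exist; factor into two real quadratics: (s^2 + 6s + 18)(s^2 + 4s + 13) = 0.
Each quadratic gives a conjugate pair via the quadratic formula.

s = -3 + 3j, -3 - 3j, -2 + 3j, -2 - 3j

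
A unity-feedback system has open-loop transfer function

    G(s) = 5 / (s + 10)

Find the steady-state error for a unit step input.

e_ss = 0.6667

G(s) has no poles at the origin.
This is a Type 0 system. Kp = lim_{s→0} G(s) = 5/10 = 1/2.
e_ss = 1/(1 + Kp) = 1/(1 + 1/2) = 2/3 ≈ 0.6667.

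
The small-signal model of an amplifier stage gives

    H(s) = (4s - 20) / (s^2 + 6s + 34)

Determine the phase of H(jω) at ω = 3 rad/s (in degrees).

At s = j3: numerator = -20 + j12, denominator = 25 + j18.
∠H = ∠num − ∠den = 149.04° − (35.754°) = 113.3°.

∠H(j3) ≈ 113.3°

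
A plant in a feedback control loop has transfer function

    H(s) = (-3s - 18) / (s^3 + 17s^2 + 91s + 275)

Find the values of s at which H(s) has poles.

The poles are the roots of the denominator s^3 + 17s^2 + 91s + 275 = 0.
Trying s = -11: the polynomial evaluates to 0, so (s + 11) is a factor.
Dividing out leaves s^2 + 6s + 25 = 0.
The quadratic formula then gives s = -3 ± 4j.

s = -3 ± 4j, -11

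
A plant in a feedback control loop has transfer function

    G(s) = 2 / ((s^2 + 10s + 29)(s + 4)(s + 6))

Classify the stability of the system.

stable

The poles can be read from the denominator factors: s = -5 ± 2j, -4, -6.
Since all poles lie strictly in the left half-plane, the system is stable.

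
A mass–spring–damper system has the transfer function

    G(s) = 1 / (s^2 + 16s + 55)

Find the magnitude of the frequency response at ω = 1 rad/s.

|G(j1)| ≈ 0.01776

Substitute s = j1: numerator = 1, denominator = 54 + j16.
|G(j1)| = |1| / |54 + j16| = 1 / 56.321 ≈ 0.01776.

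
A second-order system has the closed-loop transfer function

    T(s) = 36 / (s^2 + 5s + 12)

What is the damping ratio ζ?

Compare the denominator to the standard form s^2 + 2ζωₙs + ωₙ².
ωₙ² = 12, so ωₙ = √12 ≈ 3.464 rad/s.
2ζωₙ = 5, so ζ = 5/(2·√12) ≈ 0.7217.

ζ ≈ 0.7217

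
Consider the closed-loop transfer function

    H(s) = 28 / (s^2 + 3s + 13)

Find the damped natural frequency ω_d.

ω_d ≈ 3.279 rad/s

Comparing s^2 + 3s + 13 to s^2 + 2ζωₙs + ωₙ²: ωₙ = √13 ≈ 3.606 rad/s and ζ = 3/(2·√13) ≈ 0.4160.
ζωₙ = 3/2 = 1.5, so ω_d = ωₙ√(1−ζ²) = √(ωₙ² − (ζωₙ)²) = √(13 − 1.5²) = √10.75 ≈ 3.279 rad/s.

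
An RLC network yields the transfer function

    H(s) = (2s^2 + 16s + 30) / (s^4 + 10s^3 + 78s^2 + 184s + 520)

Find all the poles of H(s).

The poles are the roots of the denominator s^4 + 10s^3 + 78s^2 + 184s + 520 = 0.
No real roots exist; factor into two real quadratics: (s^2 + 8s + 52)(s^2 + 2s + 10) = 0.
Each quadratic gives a conjugate pair via the quadratic formula.

s = -4 + 6j, -4 - 6j, -1 + 3j, -1 - 3j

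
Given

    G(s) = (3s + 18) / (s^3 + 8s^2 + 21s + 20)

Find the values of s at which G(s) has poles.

s = -2 ± j, -4

The poles are the roots of the denominator s^3 + 8s^2 + 21s + 20 = 0.
Trying s = -4: the polynomial evaluates to 0, so (s + 4) is a factor.
Dividing out leaves s^2 + 4s + 5 = 0.
The quadratic formula then gives s = -2 ± 1j.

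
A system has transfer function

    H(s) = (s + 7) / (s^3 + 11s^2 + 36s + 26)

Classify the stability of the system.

The denominator s^3 + 11s^2 + 36s + 26 factors as (s^2 + 10s + 26)(s + 1), giving poles at s = -5 + j, -5 - j, -1.
Since all poles lie strictly in the left half-plane, the system is stable.

stable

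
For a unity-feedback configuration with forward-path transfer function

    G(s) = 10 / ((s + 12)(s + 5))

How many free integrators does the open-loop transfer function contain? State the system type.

The denominator has no factor of s at the origin — no free integrator — so this is a Type 0 system.

Type 0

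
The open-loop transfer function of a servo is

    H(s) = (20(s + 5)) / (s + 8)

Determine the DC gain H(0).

H(0) = 25/2 ≈ 12.50

Set s = 0: H(0) = (100) / (8) = 25/2.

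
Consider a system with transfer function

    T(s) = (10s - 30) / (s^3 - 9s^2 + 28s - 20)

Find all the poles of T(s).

The poles are the roots of the denominator s^3 - 9s^2 + 28s - 20 = 0.
Trying s = 1: the polynomial evaluates to 0, so (s - 1) is a factor.
Dividing out leaves s^2 - 8s + 20 = 0.
The quadratic formula then gives s = 4 ± 2j.

s = 4 ± 2j, 1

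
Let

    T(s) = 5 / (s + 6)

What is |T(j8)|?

Substitute s = j8: numerator = 5, denominator = 6 + j8.
|T(j8)| = |5| / |6 + j8| = 5 / 10 = 0.5000.

|T(j8)| = 0.5000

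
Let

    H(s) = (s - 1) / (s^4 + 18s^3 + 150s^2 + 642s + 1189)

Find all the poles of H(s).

The poles are the roots of the denominator s^4 + 18s^3 + 150s^2 + 642s + 1189 = 0.
No real roots exist; factor into two real quadratics: (s^2 + 10s + 29)(s^2 + 8s + 41) = 0.
Each quadratic gives a conjugate pair via the quadratic formula.

s = -5 + 2j, -5 - 2j, -4 + 5j, -4 - 5j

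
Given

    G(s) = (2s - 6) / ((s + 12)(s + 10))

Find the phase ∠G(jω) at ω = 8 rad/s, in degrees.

∠G(j8) ≈ 38.21°

At s = j8: numerator = -6 + j16, denominator = 56 + j176.
∠G = ∠num − ∠den = 110.56° − (72.350°) = 38.21°.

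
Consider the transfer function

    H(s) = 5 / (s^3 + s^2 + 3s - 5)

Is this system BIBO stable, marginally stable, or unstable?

The denominator s^3 + s^2 + 3s - 5 factors as (s^2 + 2s + 5)(s - 1), giving poles at s = -1 ± 2j, 1.
Since the pole(s) at s = 1 lie in the right half-plane, the system is unstable.

unstable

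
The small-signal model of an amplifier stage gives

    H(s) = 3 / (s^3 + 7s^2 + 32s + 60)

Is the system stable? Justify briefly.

stable

The denominator s^3 + 7s^2 + 32s + 60 factors as (s + 3)(s^2 + 4s + 20), giving poles at s = -3, -2 ± 4j.
Since all poles lie strictly in the left half-plane, the system is stable.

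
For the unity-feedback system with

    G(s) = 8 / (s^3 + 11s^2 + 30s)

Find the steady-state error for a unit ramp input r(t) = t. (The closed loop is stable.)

e_ss = 3.750

G(s) has one pole at the origin.
This is a Type 1 system. Kv = lim_{s→0} s·G(s) = 8/30 = 4/15.
e_ss = 1/Kv = 1/(4/15) = 15/4 ≈ 3.750.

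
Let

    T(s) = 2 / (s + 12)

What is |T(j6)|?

Substitute s = j6: numerator = 2, denominator = 12 + j6.
|T(j6)| = |2| / |12 + j6| = 2 / 13.416 ≈ 0.1491.

|T(j6)| ≈ 0.1491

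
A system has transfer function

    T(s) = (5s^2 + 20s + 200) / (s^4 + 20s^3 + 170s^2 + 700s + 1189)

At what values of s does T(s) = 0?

s = -2 ± 6j

Set the numerator to zero: 5s^2 + 20s + 200 = 0, i.e. 5·(s^2 + 4s + 40) = 0.
Factoring: (s^2 + 4s + 40) = 0.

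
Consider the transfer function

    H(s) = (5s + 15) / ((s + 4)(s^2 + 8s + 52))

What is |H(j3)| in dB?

|H(j3)|_dB ≈ -21.3 dB

Substitute s = j3: numerator = 15 + j15, denominator = 100 + j225.
|H(j3)| = |15 + j15| / |100 + j225| = 21.213 / 246.22 ≈ 0.08615.
In decibels: 20·log₁₀(0.08615) ≈ -21.3 dB.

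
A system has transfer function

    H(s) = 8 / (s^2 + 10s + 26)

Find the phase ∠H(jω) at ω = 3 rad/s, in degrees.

∠H(j3) ≈ -60.46°

At s = j3: numerator = 8, denominator = 17 + j30.
∠H = ∠num − ∠den = 0° − (60.461°) = -60.46°.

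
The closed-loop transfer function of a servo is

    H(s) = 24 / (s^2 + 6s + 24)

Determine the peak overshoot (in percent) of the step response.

%OS ≈ 8.77%

Comparing s^2 + 6s + 24 to s^2 + 2ζωₙs + ωₙ²: ωₙ = √24 ≈ 4.899 rad/s and ζ = 6/(2·√24) ≈ 0.6124.
%OS = 100·exp(−πζ/√(1−ζ²)) = 100·exp(−π·0.6124/√(1−0.6124²)) ≈ 8.77%.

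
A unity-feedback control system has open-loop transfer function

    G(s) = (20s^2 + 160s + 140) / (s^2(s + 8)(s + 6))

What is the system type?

The denominator has 2 factors of s at the origin (free integrators), so this is a Type 2 system.

Type 2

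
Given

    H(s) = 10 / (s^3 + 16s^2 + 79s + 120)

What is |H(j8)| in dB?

Substitute s = j8: numerator = 10, denominator = -904 + j120.
|H(j8)| = |10| / |-904 + j120| = 10 / 911.93 ≈ 0.01097.
In decibels: 20·log₁₀(0.01097) ≈ -39.2 dB.

|H(j8)|_dB ≈ -39.2 dB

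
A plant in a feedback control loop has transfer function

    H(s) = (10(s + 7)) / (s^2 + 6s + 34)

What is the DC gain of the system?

H(0) = 35/17 ≈ 2.059

At s = 0 each factor (s + a) contributes a and each (s^2 + bs + c) contributes c.
H(0) = 10·(7) / ((34)) = 70/34 = 35/17.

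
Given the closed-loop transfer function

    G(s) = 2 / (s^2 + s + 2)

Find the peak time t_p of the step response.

t_p ≈ 2.375 s

Comparing s^2 + s + 2 to s^2 + 2ζωₙs + ωₙ²: ωₙ = √2 ≈ 1.414 rad/s and ζ = 1/(2·√2) ≈ 0.3536.
ζωₙ = 1/2 = 0.5, so ω_d = ωₙ√(1−ζ²) = √(ωₙ² − (ζωₙ)²) = √(2 − 0.5²) = √1.75 ≈ 1.323 rad/s.
t_p = π/ω_d = π/1.323 ≈ 2.375 s.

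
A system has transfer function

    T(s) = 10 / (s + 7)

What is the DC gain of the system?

Set s = 0: T(0) = (10) / (7) = 10/7.

T(0) = 10/7 ≈ 1.429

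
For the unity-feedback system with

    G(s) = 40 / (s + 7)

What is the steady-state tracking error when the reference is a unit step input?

e_ss = 0.1489

G(s) has no poles at the origin.
This is a Type 0 system. Kp = lim_{s→0} G(s) = 40/7.
e_ss = 1/(1 + Kp) = 1/(1 + 40/7) = 7/47 ≈ 0.1489.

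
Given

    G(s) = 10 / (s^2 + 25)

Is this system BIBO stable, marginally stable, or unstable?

marginally stable

The poles can be read from the denominator factors: s = ±5j.
Since the simple pole(s) at s = 5j, -5j lie on the jω-axis with none in the right half-plane, the system is marginally stable.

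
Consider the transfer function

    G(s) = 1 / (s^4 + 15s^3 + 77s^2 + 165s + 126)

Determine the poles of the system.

The poles are the roots of the denominator s^4 + 15s^3 + 77s^2 + 165s + 126 = 0.
Trying s = -7: the polynomial evaluates to 0, so (s + 7) is a factor.
Dividing out leaves s^3 + 8s^2 + 21s + 18 = 0.
This factors further as (s + 3)^2(s + 2) = 0.

s = -7, -3, -3, -2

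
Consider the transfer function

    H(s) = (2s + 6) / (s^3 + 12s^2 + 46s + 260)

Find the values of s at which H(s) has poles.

The poles are the roots of the denominator s^3 + 12s^2 + 46s + 260 = 0.
Trying s = -10: the polynomial evaluates to 0, so (s + 10) is a factor.
Dividing out leaves s^2 + 2s + 26 = 0.
The quadratic formula then gives s = -1 ± 5j.

s = -1 ± 5j, -10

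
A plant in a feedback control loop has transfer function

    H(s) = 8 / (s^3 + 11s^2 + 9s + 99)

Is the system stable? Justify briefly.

The denominator s^3 + 11s^2 + 9s + 99 factors as (s^2 + 9)(s + 11), giving poles at s = 3j, -3j, -11.
Since the simple pole(s) at s = 3j, -3j lie on the jω-axis with none in the right half-plane, the system is marginally stable.

marginally stable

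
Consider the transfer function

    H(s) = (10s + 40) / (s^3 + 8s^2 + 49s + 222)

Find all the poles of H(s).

s = -1 ± 6j, -6

The poles are the roots of the denominator s^3 + 8s^2 + 49s + 222 = 0.
Trying s = -6: the polynomial evaluates to 0, so (s + 6) is a factor.
Dividing out leaves s^2 + 2s + 37 = 0.
The quadratic formula then gives s = -1 ± 6j.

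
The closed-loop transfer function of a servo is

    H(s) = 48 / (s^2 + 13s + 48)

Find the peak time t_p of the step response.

Comparing s^2 + 13s + 48 to s^2 + 2ζωₙs + ωₙ²: ωₙ = √48 ≈ 6.928 rad/s and ζ = 13/(2·√48) ≈ 0.9382.
ζωₙ = 13/2 = 6.5, so ω_d = ωₙ√(1−ζ²) = √(ωₙ² − (ζωₙ)²) = √(48 − 6.5²) = √5.75 ≈ 2.398 rad/s.
t_p = π/ω_d = π/2.398 ≈ 1.310 s.

t_p ≈ 1.310 s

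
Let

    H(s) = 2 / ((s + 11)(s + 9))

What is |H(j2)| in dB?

|H(j2)|_dB ≈ -34.2 dB

Substitute s = j2: numerator = 2, denominator = 95 + j40.
|H(j2)| = |2| / |95 + j40| = 2 / 103.08 ≈ 0.01940.
In decibels: 20·log₁₀(0.01940) ≈ -34.2 dB.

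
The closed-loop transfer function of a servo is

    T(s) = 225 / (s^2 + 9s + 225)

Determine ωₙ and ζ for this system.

Compare the denominator to the standard form s^2 + 2ζωₙs + ωₙ².
ωₙ² = 225, so ωₙ = 15 rad/s.
2ζωₙ = 9, so ζ = 9/(2·15) = 0.3.

ωₙ = 15 rad/s, ζ = 0.3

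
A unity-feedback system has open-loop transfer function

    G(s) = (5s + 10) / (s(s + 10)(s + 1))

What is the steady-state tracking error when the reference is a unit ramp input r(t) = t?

e_ss = 1

G(s) has one pole at the origin.
This is a Type 1 system. Kv = lim_{s→0} s·G(s) = 10/10 = 1.
e_ss = 1/Kv = 1/(1) = 1.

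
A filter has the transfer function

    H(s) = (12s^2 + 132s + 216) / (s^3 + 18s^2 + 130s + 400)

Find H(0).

H(0) = 27/50 ≈ 0.5400

Set s = 0: H(0) = (216) / (400) = 27/50.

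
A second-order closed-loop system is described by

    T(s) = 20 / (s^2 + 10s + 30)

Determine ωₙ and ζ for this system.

Compare the denominator to the standard form s^2 + 2ζωₙs + ωₙ².
ωₙ² = 30, so ωₙ = √30 ≈ 5.477 rad/s.
2ζωₙ = 10, so ζ = 10/(2·√30) ≈ 0.9129.
With ζ = 0.9129 the response is underdamped.

ωₙ ≈ 5.477 rad/s, ζ ≈ 0.9129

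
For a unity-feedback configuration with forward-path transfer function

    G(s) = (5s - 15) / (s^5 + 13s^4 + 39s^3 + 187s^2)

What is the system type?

Type 2

Factor s from the denominator: s^5 + 13s^4 + 39s^3 + 187s^2 = s^2·(s^3 + 13s^2 + 39s + 187).
There are 2 poles at the origin, so the system is Type 2.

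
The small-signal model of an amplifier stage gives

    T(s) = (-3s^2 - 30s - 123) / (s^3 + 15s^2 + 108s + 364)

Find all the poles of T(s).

The poles are the roots of the denominator s^3 + 15s^2 + 108s + 364 = 0.
Trying s = -7: the polynomial evaluates to 0, so (s + 7) is a factor.
Dividing out leaves s^2 + 8s + 52 = 0.
The quadratic formula then gives s = -4 ± 6j.

s = -4 + 6j, -4 - 6j, -7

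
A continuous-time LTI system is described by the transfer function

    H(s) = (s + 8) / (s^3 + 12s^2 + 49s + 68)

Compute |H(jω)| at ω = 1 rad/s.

|H(j1)| ≈ 0.1093

Substitute s = j1: numerator = 8 + j1, denominator = 56 + j48.
|H(j1)| = |8 + j1| / |56 + j48| = 8.0623 / 73.756 ≈ 0.1093.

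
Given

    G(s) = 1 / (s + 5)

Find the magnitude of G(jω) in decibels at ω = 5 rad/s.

Substitute s = j5: numerator = 1, denominator = 5 + j5.
|G(j5)| = |1| / |5 + j5| = 1 / 7.0711 ≈ 0.1414.
In decibels: 20·log₁₀(0.1414) ≈ -17.0 dB.

|G(j5)|_dB ≈ -17.0 dB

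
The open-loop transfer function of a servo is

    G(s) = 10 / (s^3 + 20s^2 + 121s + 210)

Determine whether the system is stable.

stable

The denominator s^3 + 20s^2 + 121s + 210 factors as (s + 10)(s + 7)(s + 3), giving poles at s = -10, -7, -3.
Since all poles lie strictly in the left half-plane, the system is stable.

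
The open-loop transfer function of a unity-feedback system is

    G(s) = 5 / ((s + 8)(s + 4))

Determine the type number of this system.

The denominator has no factor of s at the origin — no free integrator — so this is a Type 0 system.

Type 0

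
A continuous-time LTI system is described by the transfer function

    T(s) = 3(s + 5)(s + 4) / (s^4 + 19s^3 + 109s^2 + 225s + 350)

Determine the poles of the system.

The poles are the roots of the denominator s^4 + 19s^3 + 109s^2 + 225s + 350 = 0.
Trying s = -10: the polynomial evaluates to 0, so (s + 10) is a factor.
Dividing out leaves s^3 + 9s^2 + 19s + 35 = 0.
This factors further as (s^2 + 2s + 5)(s + 7) = 0.

s = -1 + 2j, -1 - 2j, -10, -7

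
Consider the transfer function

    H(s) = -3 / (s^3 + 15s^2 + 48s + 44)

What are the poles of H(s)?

s = -2, -11, -2

The poles are the roots of the denominator s^3 + 15s^2 + 48s + 44 = 0.
Trying s = -2: the polynomial evaluates to 0, so (s + 2) is a factor.
Dividing out leaves s^2 + 13s + 22 = 0.
Factoring the quadratic: (s + 11)(s + 2) = 0.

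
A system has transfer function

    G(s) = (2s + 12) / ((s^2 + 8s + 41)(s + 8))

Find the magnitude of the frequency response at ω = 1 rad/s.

|G(j1)| ≈ 0.03699

Substitute s = j1: numerator = 12 + j2, denominator = 312 + j104.
|G(j1)| = |12 + j2| / |312 + j104| = 12.166 / 328.88 ≈ 0.03699.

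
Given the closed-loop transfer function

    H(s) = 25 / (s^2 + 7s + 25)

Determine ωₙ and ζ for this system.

ωₙ = 5 rad/s, ζ = 0.7

Compare the denominator to the standard form s^2 + 2ζωₙs + ωₙ².
ωₙ² = 25, so ωₙ = 5 rad/s.
2ζωₙ = 7, so ζ = 7/(2·5) = 0.7.
With ζ = 0.7 the response is underdamped.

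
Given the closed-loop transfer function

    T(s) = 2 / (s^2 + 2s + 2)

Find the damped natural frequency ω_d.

ω_d = 1 rad/s

Comparing s^2 + 2s + 2 to s^2 + 2ζωₙs + ωₙ²: ωₙ = √2 ≈ 1.414 rad/s and ζ = 2/(2·√2) ≈ 0.7071.
ζωₙ = 2/2 = 1, so ω_d = ωₙ√(1−ζ²) = √(ωₙ² − (ζωₙ)²) = √(2 − 1²) = √1 = 1 rad/s.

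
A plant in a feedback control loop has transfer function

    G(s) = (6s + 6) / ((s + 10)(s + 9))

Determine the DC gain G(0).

Set s = 0: G(0) = (6) / (90) = 1/15.

G(0) = 1/15 ≈ 0.06667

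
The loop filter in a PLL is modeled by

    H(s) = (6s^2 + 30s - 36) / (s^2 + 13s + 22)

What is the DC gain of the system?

H(0) = -18/11 ≈ -1.636

Set s = 0: H(0) = (-36) / (22) = -18/11.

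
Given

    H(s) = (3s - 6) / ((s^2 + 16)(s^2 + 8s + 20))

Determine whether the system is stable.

marginally stable

The poles can be read from the denominator factors: s = 4j, -4j, -4 + 2j, -4 - 2j.
Since the simple pole(s) at s = 4j, -4j lie on the jω-axis with none in the right half-plane, the system is marginally stable.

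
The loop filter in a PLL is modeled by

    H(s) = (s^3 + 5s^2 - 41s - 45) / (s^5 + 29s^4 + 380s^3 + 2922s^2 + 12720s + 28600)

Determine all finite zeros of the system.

Set the numerator to zero: s^3 + 5s^2 - 41s - 45 = 0.
Factoring: (s + 9)(s - 5)(s + 1) = 0.

s = -9, 5, -1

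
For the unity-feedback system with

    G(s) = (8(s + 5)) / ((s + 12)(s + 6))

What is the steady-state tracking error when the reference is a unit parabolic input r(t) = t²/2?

G(s) has no poles at the origin.
This is a Type 0 system; Ka = lim_{s→0} s^2·G(s) = 0, so the steady-state error for a parabola input is infinite.

e_ss = ∞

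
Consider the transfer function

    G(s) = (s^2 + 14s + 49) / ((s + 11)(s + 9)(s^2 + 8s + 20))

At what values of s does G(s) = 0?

Set the numerator to zero: s^2 + 14s + 49 = 0.
Factoring: (s + 7)^2 = 0.

s = -7, -7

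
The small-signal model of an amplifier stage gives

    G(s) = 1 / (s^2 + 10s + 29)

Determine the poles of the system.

s = -5 ± 2j

The poles are the roots of the denominator s^2 + 10s + 29 = 0.
Using the quadratic formula: s = (-10 ± √(-16))/2 = -5 ± 2j.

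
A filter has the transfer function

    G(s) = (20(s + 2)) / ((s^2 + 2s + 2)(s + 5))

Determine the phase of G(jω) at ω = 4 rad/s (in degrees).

∠G(j4) ≈ -125.5°

At s = j4: numerator = 40 + j80, denominator = -102 - j16.
∠G = ∠num − ∠den = 63.435° − (-171.09°) = 234.5°, which wraps to -125.5°.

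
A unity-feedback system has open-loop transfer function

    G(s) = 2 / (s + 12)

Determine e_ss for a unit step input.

e_ss = 0.8571

G(s) has no poles at the origin.
This is a Type 0 system. Kp = lim_{s→0} G(s) = 2/12 = 1/6.
e_ss = 1/(1 + Kp) = 1/(1 + 1/6) = 6/7 ≈ 0.8571.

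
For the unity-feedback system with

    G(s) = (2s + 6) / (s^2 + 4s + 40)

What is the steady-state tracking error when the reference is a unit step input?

e_ss = 0.8696

G(s) has no poles at the origin.
This is a Type 0 system. Kp = lim_{s→0} G(s) = 6/40 = 3/20.
e_ss = 1/(1 + Kp) = 1/(1 + 3/20) = 20/23 ≈ 0.8696.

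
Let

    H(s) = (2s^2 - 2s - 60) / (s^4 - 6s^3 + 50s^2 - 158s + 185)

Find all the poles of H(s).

s = 2 ± j, 1 ± 6j

The poles are the roots of the denominator s^4 - 6s^3 + 50s^2 - 158s + 185 = 0.
No real roots exist; factor into two real quadratics: (s^2 - 4s + 5)(s^2 - 2s + 37) = 0.
Each quadratic gives a conjugate pair via the quadratic formula.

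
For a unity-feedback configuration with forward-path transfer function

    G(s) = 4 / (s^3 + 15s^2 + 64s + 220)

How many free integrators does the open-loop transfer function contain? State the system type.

The denominator has no factor of s at the origin — no free integrator — so this is a Type 0 system.

Type 0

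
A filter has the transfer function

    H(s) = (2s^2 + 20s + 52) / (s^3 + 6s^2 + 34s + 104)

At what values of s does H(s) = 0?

Set the numerator to zero: 2s^2 + 20s + 52 = 0, i.e. 2·(s^2 + 10s + 26) = 0.
Factoring: (s^2 + 10s + 26) = 0.

s = -5 + j, -5 - j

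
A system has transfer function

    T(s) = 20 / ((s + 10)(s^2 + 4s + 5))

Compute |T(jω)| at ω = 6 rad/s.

|T(j6)| ≈ 0.04374

Substitute s = j6: numerator = 20, denominator = -454 + j54.
|T(j6)| = |20| / |-454 + j54| = 20 / 457.20 ≈ 0.04374.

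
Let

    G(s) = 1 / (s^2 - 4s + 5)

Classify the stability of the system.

unstable

The denominator s^2 - 4s + 5 factors as (s^2 - 4s + 5), giving poles at s = 2 ± j.
Since the pole(s) at s = 2 ± j lie in the right half-plane, the system is unstable.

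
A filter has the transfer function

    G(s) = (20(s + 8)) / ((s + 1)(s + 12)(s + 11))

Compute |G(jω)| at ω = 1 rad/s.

|G(j1)| ≈ 0.8573

Substitute s = j1: numerator = 160 + j20, denominator = 108 + j154.
|G(j1)| = |160 + j20| / |108 + j154| = 161.25 / 188.10 ≈ 0.8573.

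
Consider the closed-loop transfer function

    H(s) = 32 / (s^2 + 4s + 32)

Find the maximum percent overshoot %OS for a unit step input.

Comparing s^2 + 4s + 32 to s^2 + 2ζωₙs + ωₙ²: ωₙ = √32 ≈ 5.657 rad/s and ζ = 4/(2·√32) ≈ 0.3536.
%OS = 100·exp(−πζ/√(1−ζ²)) = 100·exp(−π·0.3536/√(1−0.3536²)) ≈ 30.5%.

%OS ≈ 30.5%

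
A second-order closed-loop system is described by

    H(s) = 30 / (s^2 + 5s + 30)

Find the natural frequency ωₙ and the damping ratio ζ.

ωₙ ≈ 5.477 rad/s, ζ ≈ 0.4564

Compare the denominator to the standard form s^2 + 2ζωₙs + ωₙ².
ωₙ² = 30, so ωₙ = √30 ≈ 5.477 rad/s.
2ζωₙ = 5, so ζ = 5/(2·√30) ≈ 0.4564.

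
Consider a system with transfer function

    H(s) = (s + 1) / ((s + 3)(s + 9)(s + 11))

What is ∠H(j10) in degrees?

∠H(j10) ≈ -79.30°

At s = j10: numerator = 1 + j10, denominator = -2003 + j590.
∠H = ∠num − ∠den = 84.289° − (163.59°) = -79.30°.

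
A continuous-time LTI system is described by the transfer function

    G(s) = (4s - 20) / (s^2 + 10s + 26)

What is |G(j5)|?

|G(j5)| ≈ 0.5656

Substitute s = j5: numerator = -20 + j20, denominator = 1 + j50.
|G(j5)| = |-20 + j20| / |1 + j50| = 28.284 / 50.010 ≈ 0.5656.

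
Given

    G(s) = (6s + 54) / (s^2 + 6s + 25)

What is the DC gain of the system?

G(0) = 54/25 ≈ 2.160

Set s = 0: G(0) = (54) / (25) = 54/25.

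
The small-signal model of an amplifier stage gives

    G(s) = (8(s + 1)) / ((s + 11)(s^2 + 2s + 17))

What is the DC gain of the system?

G(0) = 8/187 ≈ 0.04278

At s = 0 each factor (s + a) contributes a and each (s^2 + bs + c) contributes c.
G(0) = 8·(1) / ((11) · (17)) = 8/187 = 8/187.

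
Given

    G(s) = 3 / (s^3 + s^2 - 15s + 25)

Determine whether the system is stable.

unstable

The denominator s^3 + s^2 - 15s + 25 factors as (s + 5)(s^2 - 4s + 5), giving poles at s = -5, 2 + j, 2 - j.
Since the pole(s) at s = 2 + j, 2 - j lie in the right half-plane, the system is unstable.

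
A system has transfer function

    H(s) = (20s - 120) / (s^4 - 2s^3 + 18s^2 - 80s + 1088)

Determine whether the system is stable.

unstable

The denominator s^4 - 2s^3 + 18s^2 - 80s + 1088 factors as (s^2 - 8s + 32)(s^2 + 6s + 34), giving poles at s = 4 ± 4j, -3 ± 5j.
Since the pole(s) at s = 4 ± 4j lie in the right half-plane, the system is unstable.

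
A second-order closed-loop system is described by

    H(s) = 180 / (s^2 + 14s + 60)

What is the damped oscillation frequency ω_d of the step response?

ω_d ≈ 3.317 rad/s

Comparing s^2 + 14s + 60 to s^2 + 2ζωₙs + ωₙ²: ωₙ = √60 ≈ 7.746 rad/s and ζ = 14/(2·√60) ≈ 0.9037.
ζωₙ = 14/2 = 7, so ω_d = ωₙ√(1−ζ²) = √(ωₙ² − (ζωₙ)²) = √(60 − 7²) = √11 ≈ 3.317 rad/s.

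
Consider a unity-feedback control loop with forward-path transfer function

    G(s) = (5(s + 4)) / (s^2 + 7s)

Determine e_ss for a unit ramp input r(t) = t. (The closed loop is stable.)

G(s) has one pole at the origin.
This is a Type 1 system. Kv = lim_{s→0} s·G(s) = 20/7.
e_ss = 1/Kv = 1/(20/7) = 7/20 ≈ 0.3500.

e_ss = 0.3500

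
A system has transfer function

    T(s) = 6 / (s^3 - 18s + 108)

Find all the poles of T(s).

s = 3 + 3j, 3 - 3j, -6

The poles are the roots of the denominator s^3 - 18s + 108 = 0.
Trying s = -6: the polynomial evaluates to 0, so (s + 6) is a factor.
Dividing out leaves s^2 - 6s + 18 = 0.
The quadratic formula then gives s = 3 ± 3j.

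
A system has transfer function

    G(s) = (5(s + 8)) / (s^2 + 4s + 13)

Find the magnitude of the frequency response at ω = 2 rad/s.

Substitute s = j2: numerator = 40 + j10, denominator = 9 + j8.
|G(j2)| = |40 + j10| / |9 + j8| = 41.231 / 12.042 ≈ 3.424.

|G(j2)| ≈ 3.424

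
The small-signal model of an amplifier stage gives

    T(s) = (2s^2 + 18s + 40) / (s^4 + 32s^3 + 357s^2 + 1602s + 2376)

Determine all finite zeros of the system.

Set the numerator to zero: 2s^2 + 18s + 40 = 0, i.e. 2·(s^2 + 9s + 20) = 0.
Factoring: (s + 5)(s + 4) = 0.

s = -5, -4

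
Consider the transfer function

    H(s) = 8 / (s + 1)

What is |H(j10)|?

|H(j10)| ≈ 0.7960

Substitute s = j10: numerator = 8, denominator = 1 + j10.
|H(j10)| = |8| / |1 + j10| = 8 / 10.050 ≈ 0.7960.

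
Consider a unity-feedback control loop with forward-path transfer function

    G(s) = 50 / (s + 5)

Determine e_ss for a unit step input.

G(s) has no poles at the origin.
This is a Type 0 system. Kp = lim_{s→0} G(s) = 50/5 = 10.
e_ss = 1/(1 + Kp) = 1/(1 + 10) = 1/11 ≈ 0.09091.

e_ss = 0.09091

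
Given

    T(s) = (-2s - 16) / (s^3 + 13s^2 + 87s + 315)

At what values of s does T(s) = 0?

Set the numerator to zero: -2s - 16 = 0, i.e. -2·(s + 8) = 0.
So s = -8.

s = -8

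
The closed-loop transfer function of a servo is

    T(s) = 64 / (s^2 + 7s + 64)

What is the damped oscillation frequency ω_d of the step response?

ω_d ≈ 7.194 rad/s

Comparing s^2 + 7s + 64 to s^2 + 2ζωₙs + ωₙ²: ωₙ = 8 rad/s and ζ = 7/(2·8) = 0.4375.
ζωₙ = 7/2 = 3.5, so ω_d = ωₙ√(1−ζ²) = √(ωₙ² − (ζωₙ)²) = √(64 − 3.5²) = √51.75 ≈ 7.194 rad/s.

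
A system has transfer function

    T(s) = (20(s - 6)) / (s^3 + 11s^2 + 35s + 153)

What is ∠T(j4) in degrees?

At s = j4: numerator = -120 + j80, denominator = -23 + j76.
∠T = ∠num − ∠den = 146.31° − (106.84°) = 39.47°.

∠T(j4) ≈ 39.47°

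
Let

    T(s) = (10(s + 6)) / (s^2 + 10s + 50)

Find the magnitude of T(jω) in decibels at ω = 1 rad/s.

|T(j1)|_dB ≈ 1.70 dB

Substitute s = j1: numerator = 60 + j10, denominator = 49 + j10.
|T(j1)| = |60 + j10| / |49 + j10| = 60.828 / 50.010 ≈ 1.216.
In decibels: 20·log₁₀(1.216) ≈ 1.70 dB.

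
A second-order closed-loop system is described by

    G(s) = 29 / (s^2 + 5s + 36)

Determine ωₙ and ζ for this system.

ωₙ = 6 rad/s, ζ ≈ 0.4167

Compare the denominator to the standard form s^2 + 2ζωₙs + ωₙ².
ωₙ² = 36, so ωₙ = 6 rad/s.
2ζωₙ = 5, so ζ = 5/(2·6) ≈ 0.4167.
With ζ = 0.4167 the response is underdamped.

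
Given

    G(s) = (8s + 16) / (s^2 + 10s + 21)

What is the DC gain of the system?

Set s = 0: G(0) = (16) / (21) = 16/21.

G(0) = 16/21 ≈ 0.7619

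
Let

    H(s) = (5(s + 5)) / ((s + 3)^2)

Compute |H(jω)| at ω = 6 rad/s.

Substitute s = j6: numerator = 25 + j30, denominator = -27 + j36.
|H(j6)| = |25 + j30| / |-27 + j36| = 39.051 / 45 ≈ 0.8678.

|H(j6)| ≈ 0.8678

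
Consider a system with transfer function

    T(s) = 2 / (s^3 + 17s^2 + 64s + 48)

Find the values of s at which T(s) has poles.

The poles are the roots of the denominator s^3 + 17s^2 + 64s + 48 = 0.
Trying s = -4: the polynomial evaluates to 0, so (s + 4) is a factor.
Dividing out leaves s^2 + 13s + 12 = 0.
Factoring the quadratic: (s + 1)(s + 12) = 0.

s = -4, -1, -12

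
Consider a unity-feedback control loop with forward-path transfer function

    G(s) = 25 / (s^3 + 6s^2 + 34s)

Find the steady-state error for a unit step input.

e_ss = 0

G(s) has one pole at the origin.
This is a Type 1 system; for a step input the steady-state error is zero.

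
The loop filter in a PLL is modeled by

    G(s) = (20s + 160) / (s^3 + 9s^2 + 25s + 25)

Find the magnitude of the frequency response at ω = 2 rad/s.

|G(j2)| ≈ 3.799

Substitute s = j2: numerator = 160 + j40, denominator = -11 + j42.
|G(j2)| = |160 + j40| / |-11 + j42| = 164.92 / 43.417 ≈ 3.799.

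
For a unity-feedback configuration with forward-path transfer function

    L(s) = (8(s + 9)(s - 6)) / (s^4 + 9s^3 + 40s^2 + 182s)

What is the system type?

The denominator has 1 factor of s at the origin (free integrator), so this is a Type 1 system.

Type 1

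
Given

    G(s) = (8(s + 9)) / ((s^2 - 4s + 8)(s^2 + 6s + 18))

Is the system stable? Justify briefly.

The poles can be read from the denominator factors: s = 2 + 2j, 2 - 2j, -3 + 3j, -3 - 3j.
Since the pole(s) at s = 2 ± 2j lie in the right half-plane, the system is unstable.

unstable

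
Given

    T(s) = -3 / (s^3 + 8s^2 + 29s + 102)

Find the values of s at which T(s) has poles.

The poles are the roots of the denominator s^3 + 8s^2 + 29s + 102 = 0.
Trying s = -6: the polynomial evaluates to 0, so (s + 6) is a factor.
Dividing out leaves s^2 + 2s + 17 = 0.
The quadratic formula then gives s = -1 ± 4j.

s = -1 + 4j, -1 - 4j, -6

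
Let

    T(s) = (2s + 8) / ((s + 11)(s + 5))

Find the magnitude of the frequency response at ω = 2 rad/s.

|T(j2)| ≈ 0.1486

Substitute s = j2: numerator = 8 + j4, denominator = 51 + j32.
|T(j2)| = |8 + j4| / |51 + j32| = 8.9443 / 60.208 ≈ 0.1486.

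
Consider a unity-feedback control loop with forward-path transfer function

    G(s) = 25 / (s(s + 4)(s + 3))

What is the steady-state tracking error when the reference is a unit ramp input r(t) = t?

G(s) has one pole at the origin.
This is a Type 1 system. Kv = lim_{s→0} s·G(s) = 25/12.
e_ss = 1/Kv = 1/(25/12) = 12/25 ≈ 0.4800.

e_ss = 0.4800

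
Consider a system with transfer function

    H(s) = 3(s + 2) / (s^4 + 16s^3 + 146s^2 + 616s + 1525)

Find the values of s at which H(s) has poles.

s = -5 ± 6j, -3 ± 4j

The poles are the roots of the denominator s^4 + 16s^3 + 146s^2 + 616s + 1525 = 0.
No real roots exist; factor into two real quadratics: (s^2 + 10s + 61)(s^2 + 6s + 25) = 0.
Each quadratic gives a conjugate pair via the quadratic formula.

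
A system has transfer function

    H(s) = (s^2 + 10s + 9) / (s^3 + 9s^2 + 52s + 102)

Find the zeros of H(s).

s = -9, -1

Set the numerator to zero: s^2 + 10s + 9 = 0.
Factoring: (s + 9)(s + 1) = 0.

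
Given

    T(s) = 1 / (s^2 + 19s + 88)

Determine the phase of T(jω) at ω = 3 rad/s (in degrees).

∠T(j3) ≈ -35.81°

At s = j3: numerator = 1, denominator = 79 + j57.
∠T = ∠num − ∠den = 0° − (35.811°) = -35.81°.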